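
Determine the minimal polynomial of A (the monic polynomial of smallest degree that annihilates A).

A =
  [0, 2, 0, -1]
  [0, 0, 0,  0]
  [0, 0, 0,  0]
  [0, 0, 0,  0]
x^2

The characteristic polynomial is χ_A(x) = x^4, so the eigenvalues are known. The minimal polynomial is
  m_A(x) = Π_λ (x − λ)^{k_λ}
where k_λ is the size of the *largest* Jordan block for λ (equivalently, the smallest k with (A − λI)^k v = 0 for every generalised eigenvector v of λ).

  λ = 0: largest Jordan block has size 2, contributing (x − 0)^2

So m_A(x) = x^2 = x^2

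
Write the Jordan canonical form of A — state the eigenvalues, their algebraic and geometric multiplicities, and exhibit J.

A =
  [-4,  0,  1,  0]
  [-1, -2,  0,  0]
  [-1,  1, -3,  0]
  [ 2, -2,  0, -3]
J_3(-3) ⊕ J_1(-3)

The characteristic polynomial is
  det(x·I − A) = x^4 + 12*x^3 + 54*x^2 + 108*x + 81 = (x + 3)^4

Eigenvalues and multiplicities (the geometric multiplicity of λ is n − rank(A − λI), which equals the number of Jordan blocks for λ):
  λ = -3: algebraic multiplicity = 4, geometric multiplicity = 2

Determining the block sizes for each eigenvalue:
  λ = -3: with am = 4 and gm = 2, the partition is not yet determined (e.g. several partitions of 4 into 2 parts exist). Let N = A − (-3)·I. Computing rank(N^1) = 2, rank(N^2) = 1, rank(N^3) = 0; the number of blocks of size ≥ j is rank(N^{j−1}) − rank(N^j), giving [2, 1, 1]. So we have 1 block(s) of size 3, 1 block(s) of size 1 → block sizes [3, 1]

Assembling the blocks gives a Jordan form
J =
  [-3,  1,  0,  0]
  [ 0, -3,  1,  0]
  [ 0,  0, -3,  0]
  [ 0,  0,  0, -3]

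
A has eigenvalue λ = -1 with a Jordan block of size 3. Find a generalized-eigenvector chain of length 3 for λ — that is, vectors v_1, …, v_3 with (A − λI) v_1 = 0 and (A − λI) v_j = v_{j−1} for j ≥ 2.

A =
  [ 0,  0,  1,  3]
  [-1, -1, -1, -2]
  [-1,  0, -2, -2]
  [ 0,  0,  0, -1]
A Jordan chain for λ = -1 of length 3:
v_1 = (1, -1, -1, 0)ᵀ
v_2 = (3, -2, -2, 0)ᵀ
v_3 = (0, 0, 0, 1)ᵀ

Let N = A − (-1)·I. We want v_3 with N^3 v_3 = 0 but N^2 v_3 ≠ 0; then v_{j-1} := N · v_j for j = 3, …, 2.

Pick v_3 = (0, 0, 0, 1)ᵀ.
Then v_2 = N · v_3 = (3, -2, -2, 0)ᵀ.
Then v_1 = N · v_2 = (1, -1, -1, 0)ᵀ.

Sanity check: (A − (-1)·I) v_1 = (0, 0, 0, 0)ᵀ = 0. ✓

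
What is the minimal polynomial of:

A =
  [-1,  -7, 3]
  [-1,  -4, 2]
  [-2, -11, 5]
x^3

The characteristic polynomial is χ_A(x) = x^3, so the eigenvalues are known. The minimal polynomial is
  m_A(x) = Π_λ (x − λ)^{k_λ}
where k_λ is the size of the *largest* Jordan block for λ (equivalently, the smallest k with (A − λI)^k v = 0 for every generalised eigenvector v of λ).

  λ = 0: largest Jordan block has size 3, contributing (x − 0)^3

So m_A(x) = x^3 = x^3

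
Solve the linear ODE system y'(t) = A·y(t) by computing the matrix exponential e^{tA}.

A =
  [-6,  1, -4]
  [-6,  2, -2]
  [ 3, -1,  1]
e^{tA} =
  [-1 + 2*exp(-3*t), t, 2*t - 2 + 2*exp(-3*t)]
  [-2 + 2*exp(-3*t), 2*t + 1, 4*t - 2 + 2*exp(-3*t)]
  [1 - exp(-3*t), -t, -2*t + 2 - exp(-3*t)]

Strategy: write A = P · J · P⁻¹ where J is a Jordan canonical form, so e^{tA} = P · e^{tJ} · P⁻¹, and e^{tJ} can be computed block-by-block.

A has Jordan form
J =
  [-3, 0, 0]
  [ 0, 0, 1]
  [ 0, 0, 0]
(up to reordering of blocks).

Per-block formulas:
  For a 2×2 Jordan block J_2(0): exp(t · J_2(0)) = e^(0t)·(I + t·N), where N is the 2×2 nilpotent shift.
  For a 1×1 block at λ = -3: exp(t · [-3]) = [e^(-3t)].

After assembling e^{tJ} and conjugating by P, we get:

e^{tA} =
  [-1 + 2*exp(-3*t), t, 2*t - 2 + 2*exp(-3*t)]
  [-2 + 2*exp(-3*t), 2*t + 1, 4*t - 2 + 2*exp(-3*t)]
  [1 - exp(-3*t), -t, -2*t + 2 - exp(-3*t)]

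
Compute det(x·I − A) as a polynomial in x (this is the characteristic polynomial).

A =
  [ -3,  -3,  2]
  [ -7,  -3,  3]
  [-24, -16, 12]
x^3 - 6*x^2 + 12*x - 8

Expanding det(x·I − A) (e.g. by cofactor expansion or by noting that A is similar to its Jordan form J, which has the same characteristic polynomial as A) gives
  χ_A(x) = x^3 - 6*x^2 + 12*x - 8
which factors as (x - 2)^3. The eigenvalues (with algebraic multiplicities) are λ = 2 with multiplicity 3.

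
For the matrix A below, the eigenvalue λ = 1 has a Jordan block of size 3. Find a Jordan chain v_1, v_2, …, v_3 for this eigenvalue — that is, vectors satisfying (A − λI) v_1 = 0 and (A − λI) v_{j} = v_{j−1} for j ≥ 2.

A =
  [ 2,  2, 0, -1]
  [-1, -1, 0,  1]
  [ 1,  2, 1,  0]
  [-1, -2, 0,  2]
A Jordan chain for λ = 1 of length 3:
v_1 = (0, 0, -1, 0)ᵀ
v_2 = (1, -1, 1, -1)ᵀ
v_3 = (1, 0, 0, 0)ᵀ

Let N = A − (1)·I. We want v_3 with N^3 v_3 = 0 but N^2 v_3 ≠ 0; then v_{j-1} := N · v_j for j = 3, …, 2.

Pick v_3 = (1, 0, 0, 0)ᵀ.
Then v_2 = N · v_3 = (1, -1, 1, -1)ᵀ.
Then v_1 = N · v_2 = (0, 0, -1, 0)ᵀ.

Sanity check: (A − (1)·I) v_1 = (0, 0, 0, 0)ᵀ = 0. ✓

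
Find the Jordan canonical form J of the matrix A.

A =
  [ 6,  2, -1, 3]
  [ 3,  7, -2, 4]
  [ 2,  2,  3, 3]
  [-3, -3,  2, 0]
J_3(4) ⊕ J_1(4)

The characteristic polynomial is
  det(x·I − A) = x^4 - 16*x^3 + 96*x^2 - 256*x + 256 = (x - 4)^4

Eigenvalues and multiplicities (the geometric multiplicity of λ is n − rank(A − λI), which equals the number of Jordan blocks for λ):
  λ = 4: algebraic multiplicity = 4, geometric multiplicity = 2

Determining the block sizes for each eigenvalue:
  λ = 4: with am = 4 and gm = 2, the partition is not yet determined (e.g. several partitions of 4 into 2 parts exist). Let N = A − (4)·I. Computing rank(N^1) = 2, rank(N^2) = 1, rank(N^3) = 0; the number of blocks of size ≥ j is rank(N^{j−1}) − rank(N^j), giving [2, 1, 1]. So we have 1 block(s) of size 3, 1 block(s) of size 1 → block sizes [3, 1]

Assembling the blocks gives a Jordan form
J =
  [4, 1, 0, 0]
  [0, 4, 1, 0]
  [0, 0, 4, 0]
  [0, 0, 0, 4]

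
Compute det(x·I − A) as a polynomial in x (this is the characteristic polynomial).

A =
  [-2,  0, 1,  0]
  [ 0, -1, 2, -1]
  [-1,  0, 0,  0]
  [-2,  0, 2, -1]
x^4 + 4*x^3 + 6*x^2 + 4*x + 1

Expanding det(x·I − A) (e.g. by cofactor expansion or by noting that A is similar to its Jordan form J, which has the same characteristic polynomial as A) gives
  χ_A(x) = x^4 + 4*x^3 + 6*x^2 + 4*x + 1
which factors as (x + 1)^4. The eigenvalues (with algebraic multiplicities) are λ = -1 with multiplicity 4.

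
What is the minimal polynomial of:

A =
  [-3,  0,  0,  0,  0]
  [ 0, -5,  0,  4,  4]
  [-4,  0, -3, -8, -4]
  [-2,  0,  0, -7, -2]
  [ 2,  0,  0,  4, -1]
x^2 + 8*x + 15

The characteristic polynomial is χ_A(x) = (x + 3)^3*(x + 5)^2, so the eigenvalues are known. The minimal polynomial is
  m_A(x) = Π_λ (x − λ)^{k_λ}
where k_λ is the size of the *largest* Jordan block for λ (equivalently, the smallest k with (A − λI)^k v = 0 for every generalised eigenvector v of λ).

  λ = -5: largest Jordan block has size 1, contributing (x + 5)
  λ = -3: largest Jordan block has size 1, contributing (x + 3)

So m_A(x) = (x + 3)*(x + 5) = x^2 + 8*x + 15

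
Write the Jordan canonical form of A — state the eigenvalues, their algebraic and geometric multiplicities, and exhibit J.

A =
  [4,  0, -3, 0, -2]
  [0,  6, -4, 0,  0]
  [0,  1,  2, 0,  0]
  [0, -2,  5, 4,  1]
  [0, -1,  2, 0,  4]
J_3(4) ⊕ J_2(4)

The characteristic polynomial is
  det(x·I − A) = x^5 - 20*x^4 + 160*x^3 - 640*x^2 + 1280*x - 1024 = (x - 4)^5

Eigenvalues and multiplicities (the geometric multiplicity of λ is n − rank(A − λI), which equals the number of Jordan blocks for λ):
  λ = 4: algebraic multiplicity = 5, geometric multiplicity = 2

Determining the block sizes for each eigenvalue:
  λ = 4: with am = 5 and gm = 2, the partition is not yet determined (e.g. several partitions of 5 into 2 parts exist). Let N = A − (4)·I. Computing rank(N^1) = 3, rank(N^2) = 1, rank(N^3) = 0; the number of blocks of size ≥ j is rank(N^{j−1}) − rank(N^j), giving [2, 2, 1]. So we have 1 block(s) of size 3, 1 block(s) of size 2 → block sizes [3, 2]

Assembling the blocks gives a Jordan form
J =
  [4, 1, 0, 0, 0]
  [0, 4, 1, 0, 0]
  [0, 0, 4, 0, 0]
  [0, 0, 0, 4, 1]
  [0, 0, 0, 0, 4]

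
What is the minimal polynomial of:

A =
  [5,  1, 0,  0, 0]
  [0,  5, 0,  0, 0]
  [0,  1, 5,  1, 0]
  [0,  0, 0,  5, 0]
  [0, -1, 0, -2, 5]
x^2 - 10*x + 25

The characteristic polynomial is χ_A(x) = (x - 5)^5, so the eigenvalues are known. The minimal polynomial is
  m_A(x) = Π_λ (x − λ)^{k_λ}
where k_λ is the size of the *largest* Jordan block for λ (equivalently, the smallest k with (A − λI)^k v = 0 for every generalised eigenvector v of λ).

  λ = 5: largest Jordan block has size 2, contributing (x − 5)^2

So m_A(x) = (x - 5)^2 = x^2 - 10*x + 25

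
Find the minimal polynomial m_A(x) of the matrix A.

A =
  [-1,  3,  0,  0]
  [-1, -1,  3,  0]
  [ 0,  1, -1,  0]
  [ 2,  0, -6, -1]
x^3 + 3*x^2 + 3*x + 1

The characteristic polynomial is χ_A(x) = (x + 1)^4, so the eigenvalues are known. The minimal polynomial is
  m_A(x) = Π_λ (x − λ)^{k_λ}
where k_λ is the size of the *largest* Jordan block for λ (equivalently, the smallest k with (A − λI)^k v = 0 for every generalised eigenvector v of λ).

  λ = -1: largest Jordan block has size 3, contributing (x + 1)^3

So m_A(x) = (x + 1)^3 = x^3 + 3*x^2 + 3*x + 1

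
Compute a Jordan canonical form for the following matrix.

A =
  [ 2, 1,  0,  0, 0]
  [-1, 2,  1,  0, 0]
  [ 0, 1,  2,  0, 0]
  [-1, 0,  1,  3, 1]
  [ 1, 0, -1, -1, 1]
J_3(2) ⊕ J_2(2)

The characteristic polynomial is
  det(x·I − A) = x^5 - 10*x^4 + 40*x^3 - 80*x^2 + 80*x - 32 = (x - 2)^5

Eigenvalues and multiplicities (the geometric multiplicity of λ is n − rank(A − λI), which equals the number of Jordan blocks for λ):
  λ = 2: algebraic multiplicity = 5, geometric multiplicity = 2

Determining the block sizes for each eigenvalue:
  λ = 2: with am = 5 and gm = 2, the partition is not yet determined (e.g. several partitions of 5 into 2 parts exist). Let N = A − (2)·I. Computing rank(N^1) = 3, rank(N^2) = 1, rank(N^3) = 0; the number of blocks of size ≥ j is rank(N^{j−1}) − rank(N^j), giving [2, 2, 1]. So we have 1 block(s) of size 3, 1 block(s) of size 2 → block sizes [3, 2]

Assembling the blocks gives a Jordan form
J =
  [2, 1, 0, 0, 0]
  [0, 2, 1, 0, 0]
  [0, 0, 2, 0, 0]
  [0, 0, 0, 2, 1]
  [0, 0, 0, 0, 2]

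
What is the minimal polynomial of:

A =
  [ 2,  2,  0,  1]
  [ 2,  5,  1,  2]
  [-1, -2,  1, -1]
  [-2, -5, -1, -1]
x^4 - 7*x^3 + 18*x^2 - 20*x + 8

The characteristic polynomial is χ_A(x) = (x - 2)^3*(x - 1), so the eigenvalues are known. The minimal polynomial is
  m_A(x) = Π_λ (x − λ)^{k_λ}
where k_λ is the size of the *largest* Jordan block for λ (equivalently, the smallest k with (A − λI)^k v = 0 for every generalised eigenvector v of λ).

  λ = 1: largest Jordan block has size 1, contributing (x − 1)
  λ = 2: largest Jordan block has size 3, contributing (x − 2)^3

So m_A(x) = (x - 2)^3*(x - 1) = x^4 - 7*x^3 + 18*x^2 - 20*x + 8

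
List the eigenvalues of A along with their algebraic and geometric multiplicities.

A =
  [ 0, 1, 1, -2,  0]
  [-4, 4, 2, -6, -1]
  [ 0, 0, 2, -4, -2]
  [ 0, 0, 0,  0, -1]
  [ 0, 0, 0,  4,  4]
λ = 2: alg = 5, geom = 3

Step 1 — factor the characteristic polynomial to read off the algebraic multiplicities:
  χ_A(x) = (x - 2)^5

Step 2 — compute geometric multiplicities via the rank-nullity identity g(λ) = n − rank(A − λI):
  rank(A − (2)·I) = 2, so dim ker(A − (2)·I) = n − 2 = 3

Summary:
  λ = 2: algebraic multiplicity = 5, geometric multiplicity = 3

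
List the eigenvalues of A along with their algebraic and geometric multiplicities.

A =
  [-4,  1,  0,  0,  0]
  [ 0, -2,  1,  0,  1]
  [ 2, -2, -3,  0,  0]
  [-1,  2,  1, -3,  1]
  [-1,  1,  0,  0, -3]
λ = -3: alg = 5, geom = 3

Step 1 — factor the characteristic polynomial to read off the algebraic multiplicities:
  χ_A(x) = (x + 3)^5

Step 2 — compute geometric multiplicities via the rank-nullity identity g(λ) = n − rank(A − λI):
  rank(A − (-3)·I) = 2, so dim ker(A − (-3)·I) = n − 2 = 3

Summary:
  λ = -3: algebraic multiplicity = 5, geometric multiplicity = 3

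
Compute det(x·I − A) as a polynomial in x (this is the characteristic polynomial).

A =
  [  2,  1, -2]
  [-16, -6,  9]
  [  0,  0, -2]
x^3 + 6*x^2 + 12*x + 8

Expanding det(x·I − A) (e.g. by cofactor expansion or by noting that A is similar to its Jordan form J, which has the same characteristic polynomial as A) gives
  χ_A(x) = x^3 + 6*x^2 + 12*x + 8
which factors as (x + 2)^3. The eigenvalues (with algebraic multiplicities) are λ = -2 with multiplicity 3.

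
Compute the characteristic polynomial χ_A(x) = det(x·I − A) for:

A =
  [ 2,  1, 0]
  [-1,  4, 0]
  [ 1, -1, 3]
x^3 - 9*x^2 + 27*x - 27

Expanding det(x·I − A) (e.g. by cofactor expansion or by noting that A is similar to its Jordan form J, which has the same characteristic polynomial as A) gives
  χ_A(x) = x^3 - 9*x^2 + 27*x - 27
which factors as (x - 3)^3. The eigenvalues (with algebraic multiplicities) are λ = 3 with multiplicity 3.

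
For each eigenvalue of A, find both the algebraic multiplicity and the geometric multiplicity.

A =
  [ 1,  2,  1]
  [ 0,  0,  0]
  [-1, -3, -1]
λ = 0: alg = 3, geom = 1

Step 1 — factor the characteristic polynomial to read off the algebraic multiplicities:
  χ_A(x) = x^3

Step 2 — compute geometric multiplicities via the rank-nullity identity g(λ) = n − rank(A − λI):
  rank(A − (0)·I) = 2, so dim ker(A − (0)·I) = n − 2 = 1

Summary:
  λ = 0: algebraic multiplicity = 3, geometric multiplicity = 1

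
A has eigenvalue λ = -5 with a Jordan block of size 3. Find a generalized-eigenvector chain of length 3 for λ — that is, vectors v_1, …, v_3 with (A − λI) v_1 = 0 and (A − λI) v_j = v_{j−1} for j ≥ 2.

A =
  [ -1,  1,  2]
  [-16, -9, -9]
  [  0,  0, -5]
A Jordan chain for λ = -5 of length 3:
v_1 = (-1, 4, 0)ᵀ
v_2 = (2, -9, 0)ᵀ
v_3 = (0, 0, 1)ᵀ

Let N = A − (-5)·I. We want v_3 with N^3 v_3 = 0 but N^2 v_3 ≠ 0; then v_{j-1} := N · v_j for j = 3, …, 2.

Pick v_3 = (0, 0, 1)ᵀ.
Then v_2 = N · v_3 = (2, -9, 0)ᵀ.
Then v_1 = N · v_2 = (-1, 4, 0)ᵀ.

Sanity check: (A − (-5)·I) v_1 = (0, 0, 0)ᵀ = 0. ✓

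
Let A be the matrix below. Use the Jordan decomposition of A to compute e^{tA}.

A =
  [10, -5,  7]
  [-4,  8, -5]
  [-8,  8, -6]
e^{tA} =
  [6*t*exp(4*t) + exp(4*t), 3*t^2*exp(4*t) - 5*t*exp(4*t), -3*t^2*exp(4*t)/2 + 7*t*exp(4*t)]
  [-4*t*exp(4*t), -2*t^2*exp(4*t) + 4*t*exp(4*t) + exp(4*t), t^2*exp(4*t) - 5*t*exp(4*t)]
  [-8*t*exp(4*t), -4*t^2*exp(4*t) + 8*t*exp(4*t), 2*t^2*exp(4*t) - 10*t*exp(4*t) + exp(4*t)]

Strategy: write A = P · J · P⁻¹ where J is a Jordan canonical form, so e^{tA} = P · e^{tJ} · P⁻¹, and e^{tJ} can be computed block-by-block.

A has Jordan form
J =
  [4, 1, 0]
  [0, 4, 1]
  [0, 0, 4]
(up to reordering of blocks).

Per-block formulas:
  For a 3×3 Jordan block J_3(4): exp(t · J_3(4)) = e^(4t)·(I + t·N + (t^2/2)·N^2), where N is the 3×3 nilpotent shift.

After assembling e^{tJ} and conjugating by P, we get:

e^{tA} =
  [6*t*exp(4*t) + exp(4*t), 3*t^2*exp(4*t) - 5*t*exp(4*t), -3*t^2*exp(4*t)/2 + 7*t*exp(4*t)]
  [-4*t*exp(4*t), -2*t^2*exp(4*t) + 4*t*exp(4*t) + exp(4*t), t^2*exp(4*t) - 5*t*exp(4*t)]
  [-8*t*exp(4*t), -4*t^2*exp(4*t) + 8*t*exp(4*t), 2*t^2*exp(4*t) - 10*t*exp(4*t) + exp(4*t)]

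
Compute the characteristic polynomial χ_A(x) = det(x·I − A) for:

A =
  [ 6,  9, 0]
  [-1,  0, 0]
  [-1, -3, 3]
x^3 - 9*x^2 + 27*x - 27

Expanding det(x·I − A) (e.g. by cofactor expansion or by noting that A is similar to its Jordan form J, which has the same characteristic polynomial as A) gives
  χ_A(x) = x^3 - 9*x^2 + 27*x - 27
which factors as (x - 3)^3. The eigenvalues (with algebraic multiplicities) are λ = 3 with multiplicity 3.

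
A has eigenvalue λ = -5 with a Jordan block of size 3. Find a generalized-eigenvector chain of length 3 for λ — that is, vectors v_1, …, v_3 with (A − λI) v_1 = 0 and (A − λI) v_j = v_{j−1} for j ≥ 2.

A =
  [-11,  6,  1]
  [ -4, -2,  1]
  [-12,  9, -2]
A Jordan chain for λ = -5 of length 3:
v_1 = (-9, -6, -18)ᵀ
v_2 = (6, 3, 9)ᵀ
v_3 = (0, 1, 0)ᵀ

Let N = A − (-5)·I. We want v_3 with N^3 v_3 = 0 but N^2 v_3 ≠ 0; then v_{j-1} := N · v_j for j = 3, …, 2.

Pick v_3 = (0, 1, 0)ᵀ.
Then v_2 = N · v_3 = (6, 3, 9)ᵀ.
Then v_1 = N · v_2 = (-9, -6, -18)ᵀ.

Sanity check: (A − (-5)·I) v_1 = (0, 0, 0)ᵀ = 0. ✓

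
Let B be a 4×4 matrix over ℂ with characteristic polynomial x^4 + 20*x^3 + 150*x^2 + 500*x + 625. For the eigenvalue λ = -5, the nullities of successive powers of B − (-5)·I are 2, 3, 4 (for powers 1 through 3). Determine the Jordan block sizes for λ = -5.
Block sizes for λ = -5: [3, 1]

From the dimensions of kernels of powers, the number of Jordan blocks of size at least j is d_j − d_{j−1} where d_j = dim ker(N^j) (with d_0 = 0). Computing the differences gives [2, 1, 1].
The number of blocks of size exactly k is (#blocks of size ≥ k) − (#blocks of size ≥ k + 1), so the partition is: 1 block(s) of size 1, 1 block(s) of size 3.
In nonincreasing order the block sizes are [3, 1].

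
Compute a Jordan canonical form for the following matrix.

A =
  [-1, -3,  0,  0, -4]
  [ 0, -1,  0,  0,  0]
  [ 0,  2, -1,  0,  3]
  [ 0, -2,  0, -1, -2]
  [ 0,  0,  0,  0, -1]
J_2(-1) ⊕ J_2(-1) ⊕ J_1(-1)

The characteristic polynomial is
  det(x·I − A) = x^5 + 5*x^4 + 10*x^3 + 10*x^2 + 5*x + 1 = (x + 1)^5

Eigenvalues and multiplicities (the geometric multiplicity of λ is n − rank(A − λI), which equals the number of Jordan blocks for λ):
  λ = -1: algebraic multiplicity = 5, geometric multiplicity = 3

Determining the block sizes for each eigenvalue:
  λ = -1: with am = 5 and gm = 3, the partition is not yet determined (e.g. several partitions of 5 into 3 parts exist). Let N = A − (-1)·I. Computing rank(N^1) = 2, rank(N^2) = 0; the number of blocks of size ≥ j is rank(N^{j−1}) − rank(N^j), giving [3, 2]. So we have 2 block(s) of size 2, 1 block(s) of size 1 → block sizes [2, 2, 1]

Assembling the blocks gives a Jordan form
J =
  [-1,  1,  0,  0,  0]
  [ 0, -1,  0,  0,  0]
  [ 0,  0, -1,  1,  0]
  [ 0,  0,  0, -1,  0]
  [ 0,  0,  0,  0, -1]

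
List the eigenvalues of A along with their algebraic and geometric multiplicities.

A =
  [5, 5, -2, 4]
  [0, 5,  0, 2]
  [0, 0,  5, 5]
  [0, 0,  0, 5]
λ = 5: alg = 4, geom = 2

Step 1 — factor the characteristic polynomial to read off the algebraic multiplicities:
  χ_A(x) = (x - 5)^4

Step 2 — compute geometric multiplicities via the rank-nullity identity g(λ) = n − rank(A − λI):
  rank(A − (5)·I) = 2, so dim ker(A − (5)·I) = n − 2 = 2

Summary:
  λ = 5: algebraic multiplicity = 4, geometric multiplicity = 2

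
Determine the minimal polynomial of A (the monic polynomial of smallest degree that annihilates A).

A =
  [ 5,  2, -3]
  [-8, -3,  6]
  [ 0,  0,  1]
x^2 - 2*x + 1

The characteristic polynomial is χ_A(x) = (x - 1)^3, so the eigenvalues are known. The minimal polynomial is
  m_A(x) = Π_λ (x − λ)^{k_λ}
where k_λ is the size of the *largest* Jordan block for λ (equivalently, the smallest k with (A − λI)^k v = 0 for every generalised eigenvector v of λ).

  λ = 1: largest Jordan block has size 2, contributing (x − 1)^2

So m_A(x) = (x - 1)^2 = x^2 - 2*x + 1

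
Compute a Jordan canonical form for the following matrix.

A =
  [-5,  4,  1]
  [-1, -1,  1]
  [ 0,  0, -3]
J_3(-3)

The characteristic polynomial is
  det(x·I − A) = x^3 + 9*x^2 + 27*x + 27 = (x + 3)^3

Eigenvalues and multiplicities (the geometric multiplicity of λ is n − rank(A − λI), which equals the number of Jordan blocks for λ):
  λ = -3: algebraic multiplicity = 3, geometric multiplicity = 1

Determining the block sizes for each eigenvalue:
  λ = -3: one block (gm = 1), so the single block has size am = 3 → block sizes [3]

Assembling the blocks gives a Jordan form
J =
  [-3,  1,  0]
  [ 0, -3,  1]
  [ 0,  0, -3]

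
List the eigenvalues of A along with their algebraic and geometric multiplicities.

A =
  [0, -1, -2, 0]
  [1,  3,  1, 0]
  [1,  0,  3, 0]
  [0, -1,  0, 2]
λ = 2: alg = 4, geom = 2

Step 1 — factor the characteristic polynomial to read off the algebraic multiplicities:
  χ_A(x) = (x - 2)^4

Step 2 — compute geometric multiplicities via the rank-nullity identity g(λ) = n − rank(A − λI):
  rank(A − (2)·I) = 2, so dim ker(A − (2)·I) = n − 2 = 2

Summary:
  λ = 2: algebraic multiplicity = 4, geometric multiplicity = 2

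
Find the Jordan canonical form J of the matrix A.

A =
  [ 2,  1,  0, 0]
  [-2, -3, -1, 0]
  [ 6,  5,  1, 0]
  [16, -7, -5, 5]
J_3(0) ⊕ J_1(5)

The characteristic polynomial is
  det(x·I − A) = x^4 - 5*x^3 = x^3*(x - 5)

Eigenvalues and multiplicities (the geometric multiplicity of λ is n − rank(A − λI), which equals the number of Jordan blocks for λ):
  λ = 0: algebraic multiplicity = 3, geometric multiplicity = 1
  λ = 5: algebraic multiplicity = 1, geometric multiplicity = 1

Determining the block sizes for each eigenvalue:
  λ = 0: one block (gm = 1), so the single block has size am = 3 → block sizes [3]
  λ = 5: one block (gm = 1), so the single block has size am = 1 → block sizes [1]

Assembling the blocks gives a Jordan form
J =
  [0, 1, 0, 0]
  [0, 0, 1, 0]
  [0, 0, 0, 0]
  [0, 0, 0, 5]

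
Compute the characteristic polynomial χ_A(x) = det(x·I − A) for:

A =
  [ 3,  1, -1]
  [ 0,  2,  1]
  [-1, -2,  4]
x^3 - 9*x^2 + 27*x - 27

Expanding det(x·I − A) (e.g. by cofactor expansion or by noting that A is similar to its Jordan form J, which has the same characteristic polynomial as A) gives
  χ_A(x) = x^3 - 9*x^2 + 27*x - 27
which factors as (x - 3)^3. The eigenvalues (with algebraic multiplicities) are λ = 3 with multiplicity 3.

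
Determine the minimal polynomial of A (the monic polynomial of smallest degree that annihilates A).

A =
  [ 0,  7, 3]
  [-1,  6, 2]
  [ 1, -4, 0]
x^3 - 6*x^2 + 12*x - 8

The characteristic polynomial is χ_A(x) = (x - 2)^3, so the eigenvalues are known. The minimal polynomial is
  m_A(x) = Π_λ (x − λ)^{k_λ}
where k_λ is the size of the *largest* Jordan block for λ (equivalently, the smallest k with (A − λI)^k v = 0 for every generalised eigenvector v of λ).

  λ = 2: largest Jordan block has size 3, contributing (x − 2)^3

So m_A(x) = (x - 2)^3 = x^3 - 6*x^2 + 12*x - 8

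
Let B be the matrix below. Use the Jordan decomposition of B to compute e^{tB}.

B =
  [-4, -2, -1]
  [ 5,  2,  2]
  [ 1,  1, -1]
e^{tB} =
  [-t^2*exp(-t) - 3*t*exp(-t) + exp(-t), -t^2*exp(-t)/2 - 2*t*exp(-t), -t^2*exp(-t)/2 - t*exp(-t)]
  [t^2*exp(-t) + 5*t*exp(-t), t^2*exp(-t)/2 + 3*t*exp(-t) + exp(-t), t^2*exp(-t)/2 + 2*t*exp(-t)]
  [t^2*exp(-t) + t*exp(-t), t^2*exp(-t)/2 + t*exp(-t), t^2*exp(-t)/2 + exp(-t)]

Strategy: write B = P · J · P⁻¹ where J is a Jordan canonical form, so e^{tB} = P · e^{tJ} · P⁻¹, and e^{tJ} can be computed block-by-block.

B has Jordan form
J =
  [-1,  1,  0]
  [ 0, -1,  1]
  [ 0,  0, -1]
(up to reordering of blocks).

Per-block formulas:
  For a 3×3 Jordan block J_3(-1): exp(t · J_3(-1)) = e^(-1t)·(I + t·N + (t^2/2)·N^2), where N is the 3×3 nilpotent shift.

After assembling e^{tJ} and conjugating by P, we get:

e^{tB} =
  [-t^2*exp(-t) - 3*t*exp(-t) + exp(-t), -t^2*exp(-t)/2 - 2*t*exp(-t), -t^2*exp(-t)/2 - t*exp(-t)]
  [t^2*exp(-t) + 5*t*exp(-t), t^2*exp(-t)/2 + 3*t*exp(-t) + exp(-t), t^2*exp(-t)/2 + 2*t*exp(-t)]
  [t^2*exp(-t) + t*exp(-t), t^2*exp(-t)/2 + t*exp(-t), t^2*exp(-t)/2 + exp(-t)]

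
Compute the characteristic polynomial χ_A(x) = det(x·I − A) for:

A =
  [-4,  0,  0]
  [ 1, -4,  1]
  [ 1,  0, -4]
x^3 + 12*x^2 + 48*x + 64

Expanding det(x·I − A) (e.g. by cofactor expansion or by noting that A is similar to its Jordan form J, which has the same characteristic polynomial as A) gives
  χ_A(x) = x^3 + 12*x^2 + 48*x + 64
which factors as (x + 4)^3. The eigenvalues (with algebraic multiplicities) are λ = -4 with multiplicity 3.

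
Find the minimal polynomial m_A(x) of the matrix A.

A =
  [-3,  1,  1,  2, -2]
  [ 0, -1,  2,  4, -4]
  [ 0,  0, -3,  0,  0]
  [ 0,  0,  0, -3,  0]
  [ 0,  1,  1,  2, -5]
x^2 + 6*x + 9

The characteristic polynomial is χ_A(x) = (x + 3)^5, so the eigenvalues are known. The minimal polynomial is
  m_A(x) = Π_λ (x − λ)^{k_λ}
where k_λ is the size of the *largest* Jordan block for λ (equivalently, the smallest k with (A − λI)^k v = 0 for every generalised eigenvector v of λ).

  λ = -3: largest Jordan block has size 2, contributing (x + 3)^2

So m_A(x) = (x + 3)^2 = x^2 + 6*x + 9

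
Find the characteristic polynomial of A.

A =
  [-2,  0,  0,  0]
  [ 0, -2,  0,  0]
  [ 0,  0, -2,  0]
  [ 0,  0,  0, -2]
x^4 + 8*x^3 + 24*x^2 + 32*x + 16

Expanding det(x·I − A) (e.g. by cofactor expansion or by noting that A is similar to its Jordan form J, which has the same characteristic polynomial as A) gives
  χ_A(x) = x^4 + 8*x^3 + 24*x^2 + 32*x + 16
which factors as (x + 2)^4. The eigenvalues (with algebraic multiplicities) are λ = -2 with multiplicity 4.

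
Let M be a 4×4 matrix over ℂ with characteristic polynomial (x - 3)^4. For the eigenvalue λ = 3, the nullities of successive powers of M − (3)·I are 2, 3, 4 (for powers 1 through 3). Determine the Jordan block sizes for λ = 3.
Block sizes for λ = 3: [3, 1]

From the dimensions of kernels of powers, the number of Jordan blocks of size at least j is d_j − d_{j−1} where d_j = dim ker(N^j) (with d_0 = 0). Computing the differences gives [2, 1, 1].
The number of blocks of size exactly k is (#blocks of size ≥ k) − (#blocks of size ≥ k + 1), so the partition is: 1 block(s) of size 1, 1 block(s) of size 3.
In nonincreasing order the block sizes are [3, 1].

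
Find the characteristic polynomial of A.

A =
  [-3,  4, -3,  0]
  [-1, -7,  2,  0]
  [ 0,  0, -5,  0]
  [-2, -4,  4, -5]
x^4 + 20*x^3 + 150*x^2 + 500*x + 625

Expanding det(x·I − A) (e.g. by cofactor expansion or by noting that A is similar to its Jordan form J, which has the same characteristic polynomial as A) gives
  χ_A(x) = x^4 + 20*x^3 + 150*x^2 + 500*x + 625
which factors as (x + 5)^4. The eigenvalues (with algebraic multiplicities) are λ = -5 with multiplicity 4.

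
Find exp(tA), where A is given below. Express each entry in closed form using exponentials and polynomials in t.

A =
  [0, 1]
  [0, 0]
e^{tA} =
  [1, t]
  [0, 1]

Strategy: write A = P · J · P⁻¹ where J is a Jordan canonical form, so e^{tA} = P · e^{tJ} · P⁻¹, and e^{tJ} can be computed block-by-block.

A has Jordan form
J =
  [0, 1]
  [0, 0]
(up to reordering of blocks).

Per-block formulas:
  For a 2×2 Jordan block J_2(0): exp(t · J_2(0)) = e^(0t)·(I + t·N), where N is the 2×2 nilpotent shift.

After assembling e^{tJ} and conjugating by P, we get:

e^{tA} =
  [1, t]
  [0, 1]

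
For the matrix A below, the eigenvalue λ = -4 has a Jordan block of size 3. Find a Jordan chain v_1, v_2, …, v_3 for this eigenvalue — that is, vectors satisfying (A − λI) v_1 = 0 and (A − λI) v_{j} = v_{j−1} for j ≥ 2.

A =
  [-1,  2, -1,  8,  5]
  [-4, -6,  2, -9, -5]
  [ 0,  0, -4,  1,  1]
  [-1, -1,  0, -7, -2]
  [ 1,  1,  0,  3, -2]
A Jordan chain for λ = -4 of length 3:
v_1 = (-2, 0, 0, 2, -2)ᵀ
v_2 = (3, -4, 0, -1, 1)ᵀ
v_3 = (1, 0, 0, 0, 0)ᵀ

Let N = A − (-4)·I. We want v_3 with N^3 v_3 = 0 but N^2 v_3 ≠ 0; then v_{j-1} := N · v_j for j = 3, …, 2.

Pick v_3 = (1, 0, 0, 0, 0)ᵀ.
Then v_2 = N · v_3 = (3, -4, 0, -1, 1)ᵀ.
Then v_1 = N · v_2 = (-2, 0, 0, 2, -2)ᵀ.

Sanity check: (A − (-4)·I) v_1 = (0, 0, 0, 0, 0)ᵀ = 0. ✓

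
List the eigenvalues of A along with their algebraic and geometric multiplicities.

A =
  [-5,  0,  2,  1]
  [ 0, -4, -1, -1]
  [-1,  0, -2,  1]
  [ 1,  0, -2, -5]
λ = -4: alg = 4, geom = 2

Step 1 — factor the characteristic polynomial to read off the algebraic multiplicities:
  χ_A(x) = (x + 4)^4

Step 2 — compute geometric multiplicities via the rank-nullity identity g(λ) = n − rank(A − λI):
  rank(A − (-4)·I) = 2, so dim ker(A − (-4)·I) = n − 2 = 2

Summary:
  λ = -4: algebraic multiplicity = 4, geometric multiplicity = 2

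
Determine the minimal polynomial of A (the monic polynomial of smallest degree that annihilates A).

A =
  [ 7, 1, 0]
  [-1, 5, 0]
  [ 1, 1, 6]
x^2 - 12*x + 36

The characteristic polynomial is χ_A(x) = (x - 6)^3, so the eigenvalues are known. The minimal polynomial is
  m_A(x) = Π_λ (x − λ)^{k_λ}
where k_λ is the size of the *largest* Jordan block for λ (equivalently, the smallest k with (A − λI)^k v = 0 for every generalised eigenvector v of λ).

  λ = 6: largest Jordan block has size 2, contributing (x − 6)^2

So m_A(x) = (x - 6)^2 = x^2 - 12*x + 36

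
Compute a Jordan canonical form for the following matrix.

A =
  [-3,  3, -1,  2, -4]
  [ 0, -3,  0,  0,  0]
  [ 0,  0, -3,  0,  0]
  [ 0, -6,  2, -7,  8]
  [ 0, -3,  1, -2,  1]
J_2(-3) ⊕ J_1(-3) ⊕ J_1(-3) ⊕ J_1(-3)

The characteristic polynomial is
  det(x·I − A) = x^5 + 15*x^4 + 90*x^3 + 270*x^2 + 405*x + 243 = (x + 3)^5

Eigenvalues and multiplicities (the geometric multiplicity of λ is n − rank(A − λI), which equals the number of Jordan blocks for λ):
  λ = -3: algebraic multiplicity = 5, geometric multiplicity = 4

Determining the block sizes for each eigenvalue:
  λ = -3: 4 blocks summing to 5 forces exactly one block of size 2 and the rest size 1 → block sizes [2, 1, 1, 1]

Assembling the blocks gives a Jordan form
J =
  [-3,  1,  0,  0,  0]
  [ 0, -3,  0,  0,  0]
  [ 0,  0, -3,  0,  0]
  [ 0,  0,  0, -3,  0]
  [ 0,  0,  0,  0, -3]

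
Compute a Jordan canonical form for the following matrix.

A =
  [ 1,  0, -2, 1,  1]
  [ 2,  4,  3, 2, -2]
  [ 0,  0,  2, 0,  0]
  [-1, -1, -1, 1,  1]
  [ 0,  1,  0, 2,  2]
J_3(2) ⊕ J_2(2)

The characteristic polynomial is
  det(x·I − A) = x^5 - 10*x^4 + 40*x^3 - 80*x^2 + 80*x - 32 = (x - 2)^5

Eigenvalues and multiplicities (the geometric multiplicity of λ is n − rank(A − λI), which equals the number of Jordan blocks for λ):
  λ = 2: algebraic multiplicity = 5, geometric multiplicity = 2

Determining the block sizes for each eigenvalue:
  λ = 2: with am = 5 and gm = 2, the partition is not yet determined (e.g. several partitions of 5 into 2 parts exist). Let N = A − (2)·I. Computing rank(N^1) = 3, rank(N^2) = 1, rank(N^3) = 0; the number of blocks of size ≥ j is rank(N^{j−1}) − rank(N^j), giving [2, 2, 1]. So we have 1 block(s) of size 3, 1 block(s) of size 2 → block sizes [3, 2]

Assembling the blocks gives a Jordan form
J =
  [2, 1, 0, 0, 0]
  [0, 2, 1, 0, 0]
  [0, 0, 2, 0, 0]
  [0, 0, 0, 2, 1]
  [0, 0, 0, 0, 2]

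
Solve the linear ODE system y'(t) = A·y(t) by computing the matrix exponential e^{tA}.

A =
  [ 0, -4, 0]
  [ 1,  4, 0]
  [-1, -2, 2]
e^{tA} =
  [-2*t*exp(2*t) + exp(2*t), -4*t*exp(2*t), 0]
  [t*exp(2*t), 2*t*exp(2*t) + exp(2*t), 0]
  [-t*exp(2*t), -2*t*exp(2*t), exp(2*t)]

Strategy: write A = P · J · P⁻¹ where J is a Jordan canonical form, so e^{tA} = P · e^{tJ} · P⁻¹, and e^{tJ} can be computed block-by-block.

A has Jordan form
J =
  [2, 1, 0]
  [0, 2, 0]
  [0, 0, 2]
(up to reordering of blocks).

Per-block formulas:
  For a 2×2 Jordan block J_2(2): exp(t · J_2(2)) = e^(2t)·(I + t·N), where N is the 2×2 nilpotent shift.
  For a 1×1 block at λ = 2: exp(t · [2]) = [e^(2t)].

After assembling e^{tJ} and conjugating by P, we get:

e^{tA} =
  [-2*t*exp(2*t) + exp(2*t), -4*t*exp(2*t), 0]
  [t*exp(2*t), 2*t*exp(2*t) + exp(2*t), 0]
  [-t*exp(2*t), -2*t*exp(2*t), exp(2*t)]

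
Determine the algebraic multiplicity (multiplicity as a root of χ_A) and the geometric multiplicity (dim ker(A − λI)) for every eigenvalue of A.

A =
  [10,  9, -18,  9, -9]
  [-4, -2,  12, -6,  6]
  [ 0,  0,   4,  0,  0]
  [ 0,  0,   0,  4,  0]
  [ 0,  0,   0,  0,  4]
λ = 4: alg = 5, geom = 4

Step 1 — factor the characteristic polynomial to read off the algebraic multiplicities:
  χ_A(x) = (x - 4)^5

Step 2 — compute geometric multiplicities via the rank-nullity identity g(λ) = n − rank(A − λI):
  rank(A − (4)·I) = 1, so dim ker(A − (4)·I) = n − 1 = 4

Summary:
  λ = 4: algebraic multiplicity = 5, geometric multiplicity = 4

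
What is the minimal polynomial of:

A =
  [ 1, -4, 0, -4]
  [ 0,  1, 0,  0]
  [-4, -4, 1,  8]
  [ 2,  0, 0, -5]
x^3 + 3*x^2 - x - 3

The characteristic polynomial is χ_A(x) = (x - 1)^2*(x + 1)*(x + 3), so the eigenvalues are known. The minimal polynomial is
  m_A(x) = Π_λ (x − λ)^{k_λ}
where k_λ is the size of the *largest* Jordan block for λ (equivalently, the smallest k with (A − λI)^k v = 0 for every generalised eigenvector v of λ).

  λ = -3: largest Jordan block has size 1, contributing (x + 3)
  λ = -1: largest Jordan block has size 1, contributing (x + 1)
  λ = 1: largest Jordan block has size 1, contributing (x − 1)

So m_A(x) = (x - 1)*(x + 1)*(x + 3) = x^3 + 3*x^2 - x - 3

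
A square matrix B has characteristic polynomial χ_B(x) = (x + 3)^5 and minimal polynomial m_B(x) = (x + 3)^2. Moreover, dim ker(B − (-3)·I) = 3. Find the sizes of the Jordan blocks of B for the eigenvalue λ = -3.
Block sizes for λ = -3: [2, 2, 1]

Step 1 — from the characteristic polynomial, algebraic multiplicity of λ = -3 is 5. From dim ker(B − (-3)·I) = 3, there are exactly 3 Jordan blocks for λ = -3.
Step 2 — from the minimal polynomial, the factor (x + 3)^2 tells us the largest block for λ = -3 has size 2.
Step 3 — with total size 5, 3 blocks, and largest block 2, the block sizes (in nonincreasing order) are [2, 2, 1].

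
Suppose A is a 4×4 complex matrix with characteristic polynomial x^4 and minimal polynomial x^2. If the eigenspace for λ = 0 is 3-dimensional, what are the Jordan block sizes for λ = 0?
Block sizes for λ = 0: [2, 1, 1]

Step 1 — from the characteristic polynomial, algebraic multiplicity of λ = 0 is 4. From dim ker(A − (0)·I) = 3, there are exactly 3 Jordan blocks for λ = 0.
Step 2 — from the minimal polynomial, the factor (x − 0)^2 tells us the largest block for λ = 0 has size 2.
Step 3 — with total size 4, 3 blocks, and largest block 2, the block sizes (in nonincreasing order) are [2, 1, 1].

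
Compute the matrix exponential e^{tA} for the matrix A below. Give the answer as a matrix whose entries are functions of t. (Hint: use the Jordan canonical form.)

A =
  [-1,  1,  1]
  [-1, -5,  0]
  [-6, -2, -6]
e^{tA} =
  [t^2*exp(-4*t) + 3*t*exp(-4*t) + exp(-4*t), t*exp(-4*t), t^2*exp(-4*t)/2 + t*exp(-4*t)]
  [-t^2*exp(-4*t) - t*exp(-4*t), -t*exp(-4*t) + exp(-4*t), -t^2*exp(-4*t)/2]
  [-2*t^2*exp(-4*t) - 6*t*exp(-4*t), -2*t*exp(-4*t), -t^2*exp(-4*t) - 2*t*exp(-4*t) + exp(-4*t)]

Strategy: write A = P · J · P⁻¹ where J is a Jordan canonical form, so e^{tA} = P · e^{tJ} · P⁻¹, and e^{tJ} can be computed block-by-block.

A has Jordan form
J =
  [-4,  1,  0]
  [ 0, -4,  1]
  [ 0,  0, -4]
(up to reordering of blocks).

Per-block formulas:
  For a 3×3 Jordan block J_3(-4): exp(t · J_3(-4)) = e^(-4t)·(I + t·N + (t^2/2)·N^2), where N is the 3×3 nilpotent shift.

After assembling e^{tJ} and conjugating by P, we get:

e^{tA} =
  [t^2*exp(-4*t) + 3*t*exp(-4*t) + exp(-4*t), t*exp(-4*t), t^2*exp(-4*t)/2 + t*exp(-4*t)]
  [-t^2*exp(-4*t) - t*exp(-4*t), -t*exp(-4*t) + exp(-4*t), -t^2*exp(-4*t)/2]
  [-2*t^2*exp(-4*t) - 6*t*exp(-4*t), -2*t*exp(-4*t), -t^2*exp(-4*t) - 2*t*exp(-4*t) + exp(-4*t)]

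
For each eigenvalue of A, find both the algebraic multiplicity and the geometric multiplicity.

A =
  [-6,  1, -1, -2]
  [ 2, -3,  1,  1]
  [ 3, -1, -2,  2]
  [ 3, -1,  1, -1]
λ = -3: alg = 4, geom = 2

Step 1 — factor the characteristic polynomial to read off the algebraic multiplicities:
  χ_A(x) = (x + 3)^4

Step 2 — compute geometric multiplicities via the rank-nullity identity g(λ) = n − rank(A − λI):
  rank(A − (-3)·I) = 2, so dim ker(A − (-3)·I) = n − 2 = 2

Summary:
  λ = -3: algebraic multiplicity = 4, geometric multiplicity = 2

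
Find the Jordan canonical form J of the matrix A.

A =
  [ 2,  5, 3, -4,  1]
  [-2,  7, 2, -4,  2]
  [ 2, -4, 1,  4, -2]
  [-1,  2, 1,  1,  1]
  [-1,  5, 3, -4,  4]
J_2(3) ⊕ J_2(3) ⊕ J_1(3)

The characteristic polynomial is
  det(x·I − A) = x^5 - 15*x^4 + 90*x^3 - 270*x^2 + 405*x - 243 = (x - 3)^5

Eigenvalues and multiplicities (the geometric multiplicity of λ is n − rank(A − λI), which equals the number of Jordan blocks for λ):
  λ = 3: algebraic multiplicity = 5, geometric multiplicity = 3

Determining the block sizes for each eigenvalue:
  λ = 3: with am = 5 and gm = 3, the partition is not yet determined (e.g. several partitions of 5 into 3 parts exist). Let N = A − (3)·I. Computing rank(N^1) = 2, rank(N^2) = 0; the number of blocks of size ≥ j is rank(N^{j−1}) − rank(N^j), giving [3, 2]. So we have 2 block(s) of size 2, 1 block(s) of size 1 → block sizes [2, 2, 1]

Assembling the blocks gives a Jordan form
J =
  [3, 1, 0, 0, 0]
  [0, 3, 0, 0, 0]
  [0, 0, 3, 1, 0]
  [0, 0, 0, 3, 0]
  [0, 0, 0, 0, 3]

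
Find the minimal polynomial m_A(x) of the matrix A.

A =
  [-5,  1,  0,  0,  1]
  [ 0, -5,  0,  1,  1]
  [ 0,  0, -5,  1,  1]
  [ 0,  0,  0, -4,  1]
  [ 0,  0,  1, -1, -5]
x^3 + 14*x^2 + 65*x + 100

The characteristic polynomial is χ_A(x) = (x + 4)*(x + 5)^4, so the eigenvalues are known. The minimal polynomial is
  m_A(x) = Π_λ (x − λ)^{k_λ}
where k_λ is the size of the *largest* Jordan block for λ (equivalently, the smallest k with (A − λI)^k v = 0 for every generalised eigenvector v of λ).

  λ = -5: largest Jordan block has size 2, contributing (x + 5)^2
  λ = -4: largest Jordan block has size 1, contributing (x + 4)

So m_A(x) = (x + 4)*(x + 5)^2 = x^3 + 14*x^2 + 65*x + 100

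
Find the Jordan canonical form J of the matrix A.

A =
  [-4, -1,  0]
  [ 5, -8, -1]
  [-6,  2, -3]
J_3(-5)

The characteristic polynomial is
  det(x·I − A) = x^3 + 15*x^2 + 75*x + 125 = (x + 5)^3

Eigenvalues and multiplicities (the geometric multiplicity of λ is n − rank(A − λI), which equals the number of Jordan blocks for λ):
  λ = -5: algebraic multiplicity = 3, geometric multiplicity = 1

Determining the block sizes for each eigenvalue:
  λ = -5: one block (gm = 1), so the single block has size am = 3 → block sizes [3]

Assembling the blocks gives a Jordan form
J =
  [-5,  1,  0]
  [ 0, -5,  1]
  [ 0,  0, -5]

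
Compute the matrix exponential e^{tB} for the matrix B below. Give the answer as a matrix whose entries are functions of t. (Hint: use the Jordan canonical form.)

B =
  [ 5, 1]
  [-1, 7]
e^{tB} =
  [-t*exp(6*t) + exp(6*t), t*exp(6*t)]
  [-t*exp(6*t), t*exp(6*t) + exp(6*t)]

Strategy: write B = P · J · P⁻¹ where J is a Jordan canonical form, so e^{tB} = P · e^{tJ} · P⁻¹, and e^{tJ} can be computed block-by-block.

B has Jordan form
J =
  [6, 1]
  [0, 6]
(up to reordering of blocks).

Per-block formulas:
  For a 2×2 Jordan block J_2(6): exp(t · J_2(6)) = e^(6t)·(I + t·N), where N is the 2×2 nilpotent shift.

After assembling e^{tJ} and conjugating by P, we get:

e^{tB} =
  [-t*exp(6*t) + exp(6*t), t*exp(6*t)]
  [-t*exp(6*t), t*exp(6*t) + exp(6*t)]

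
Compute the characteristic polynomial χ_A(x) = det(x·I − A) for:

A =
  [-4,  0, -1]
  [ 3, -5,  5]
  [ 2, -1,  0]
x^3 + 9*x^2 + 27*x + 27

Expanding det(x·I − A) (e.g. by cofactor expansion or by noting that A is similar to its Jordan form J, which has the same characteristic polynomial as A) gives
  χ_A(x) = x^3 + 9*x^2 + 27*x + 27
which factors as (x + 3)^3. The eigenvalues (with algebraic multiplicities) are λ = -3 with multiplicity 3.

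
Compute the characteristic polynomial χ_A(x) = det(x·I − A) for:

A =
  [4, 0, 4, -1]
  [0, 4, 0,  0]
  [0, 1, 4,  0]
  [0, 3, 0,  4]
x^4 - 16*x^3 + 96*x^2 - 256*x + 256

Expanding det(x·I − A) (e.g. by cofactor expansion or by noting that A is similar to its Jordan form J, which has the same characteristic polynomial as A) gives
  χ_A(x) = x^4 - 16*x^3 + 96*x^2 - 256*x + 256
which factors as (x - 4)^4. The eigenvalues (with algebraic multiplicities) are λ = 4 with multiplicity 4.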